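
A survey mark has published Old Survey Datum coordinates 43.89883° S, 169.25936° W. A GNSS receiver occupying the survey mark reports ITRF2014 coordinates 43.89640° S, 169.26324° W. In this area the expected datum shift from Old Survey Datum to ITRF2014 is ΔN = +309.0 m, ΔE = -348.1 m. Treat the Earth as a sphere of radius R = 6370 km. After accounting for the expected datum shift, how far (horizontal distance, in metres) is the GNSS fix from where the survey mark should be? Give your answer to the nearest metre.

Observed coordinate differences: Δφ = +0.00243°, Δλ = -0.00388°.
Converting to metres (1° lat = 111177 m, cos φ = 0.720565): observed ΔN = 270.2 m, observed ΔE = -310.8 m.
Subtracting the expected shift leaves a residual of 270.2 − (309.0) = -38.8 m north and -310.8 − (-348.1) = 37.3 m east.
Residual distance = √((-38.8)² + 37.3²) = 53.8 m.

54 m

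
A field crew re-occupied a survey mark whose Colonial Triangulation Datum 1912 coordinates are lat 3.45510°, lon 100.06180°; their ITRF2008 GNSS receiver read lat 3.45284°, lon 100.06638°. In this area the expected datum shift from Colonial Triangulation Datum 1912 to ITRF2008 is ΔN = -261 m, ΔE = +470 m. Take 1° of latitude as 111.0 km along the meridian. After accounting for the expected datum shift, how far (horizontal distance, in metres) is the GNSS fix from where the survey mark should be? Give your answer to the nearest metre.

Observed coordinate differences: Δφ = -0.00226°, Δλ = +0.00458°.
Converting to metres (1° lat = 111000 m, cos φ = 0.998182): observed ΔN = -250.9 m, observed ΔE = 507.5 m.
Subtracting the expected shift leaves a residual of -250.9 − (-261) = 10.1 m north and 507.5 − (470) = 37.5 m east.
Residual distance = √(10.1² + 37.5²) = 38.8 m.

39 m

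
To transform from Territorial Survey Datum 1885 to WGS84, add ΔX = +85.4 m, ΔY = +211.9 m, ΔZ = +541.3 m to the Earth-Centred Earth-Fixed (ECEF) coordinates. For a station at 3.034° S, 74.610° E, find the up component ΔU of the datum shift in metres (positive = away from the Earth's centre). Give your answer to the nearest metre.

At φ = -3.034°, λ = 74.610°: sin φ = -0.052929, cos φ = 0.998598, sin λ = 0.964142, cos λ = 0.265388.
ΔU = cos φ cos λ·ΔX + cos φ sin λ·ΔY + sin φ·ΔZ = (0.998598)(0.265388)(85.4) + (0.998598)(0.964142)(211.9) + (-0.052929)(541.3) = 198.00 m.

ΔU = 198 m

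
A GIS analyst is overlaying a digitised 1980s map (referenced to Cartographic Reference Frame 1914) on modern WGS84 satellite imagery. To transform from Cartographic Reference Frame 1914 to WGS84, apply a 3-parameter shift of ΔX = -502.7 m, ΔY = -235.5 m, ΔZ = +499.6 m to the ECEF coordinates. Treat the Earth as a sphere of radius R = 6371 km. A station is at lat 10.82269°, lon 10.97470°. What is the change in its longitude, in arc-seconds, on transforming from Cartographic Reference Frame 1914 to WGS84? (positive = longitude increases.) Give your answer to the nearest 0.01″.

sin φ = 0.187770, cos φ = 0.982213, sin λ = 0.190376, cos λ = 0.981711.
East component: ΔE = −sin λ·ΔX + cos λ·ΔY = −(0.190376)(-502.7) + (0.981711)(-235.5) = -135.49 m.
1° of latitude spans πR/180 = 111195 m; at latitude φ, 1° of longitude spans that × cos φ = 109217.1 m, so Δλ = -135.49 / 109217.1 × 3600 = -4.466″.

Δλ = -4.47″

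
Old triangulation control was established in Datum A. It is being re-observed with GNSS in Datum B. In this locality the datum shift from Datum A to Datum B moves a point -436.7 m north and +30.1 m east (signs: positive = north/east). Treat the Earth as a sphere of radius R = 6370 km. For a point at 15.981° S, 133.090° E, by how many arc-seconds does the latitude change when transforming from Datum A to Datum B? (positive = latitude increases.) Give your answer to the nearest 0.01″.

Δφ = -14.14″

On a sphere of radius R, 1 rad of latitude = R, so Δφ = ΔN / R = -436.7 / 6370000 = -6.8556e-05 rad = -14.141″.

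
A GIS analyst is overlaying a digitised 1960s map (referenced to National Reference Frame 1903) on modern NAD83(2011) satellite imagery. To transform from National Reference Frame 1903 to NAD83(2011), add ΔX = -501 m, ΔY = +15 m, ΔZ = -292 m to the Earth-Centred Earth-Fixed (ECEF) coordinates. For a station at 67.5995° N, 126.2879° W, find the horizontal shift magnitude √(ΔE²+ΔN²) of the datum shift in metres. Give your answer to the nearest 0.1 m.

The local east axis at (φ, λ) is (−sin λ, cos λ, 0), so ΔE = −sin(-126.2879°)·(-501) + cos(-126.2879°)·15 = -412.71 m.
The local north axis is (−sin φ cos λ, −sin φ sin λ, cos φ), giving ΔN = -274.139 + 11.178 − 111.275 = -374.24 m.
Horizontal magnitude = √(ΔE² + ΔN²) = √((-412.71)² + (-374.24)²) = 557.12 m.

557.1 m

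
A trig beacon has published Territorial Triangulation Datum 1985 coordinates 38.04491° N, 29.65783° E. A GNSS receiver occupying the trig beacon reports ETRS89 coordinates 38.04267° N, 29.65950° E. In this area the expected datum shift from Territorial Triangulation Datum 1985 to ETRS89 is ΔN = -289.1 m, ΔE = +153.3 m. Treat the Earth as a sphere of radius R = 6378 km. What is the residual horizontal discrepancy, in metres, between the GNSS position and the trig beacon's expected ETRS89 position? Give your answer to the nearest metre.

Observed coordinate differences: Δφ = -0.00224°, Δλ = +0.00167°.
Converting to metres (1° lat = 111317 m, cos φ = 0.787528): observed ΔN = -249.4 m, observed ΔE = 146.4 m.
Subtracting the expected shift leaves a residual of -249.4 − (-289.1) = 39.7 m north and 146.4 − (153.3) = -6.9 m east.
Residual distance = √(39.7² + (-6.9)²) = 40.3 m.

40 m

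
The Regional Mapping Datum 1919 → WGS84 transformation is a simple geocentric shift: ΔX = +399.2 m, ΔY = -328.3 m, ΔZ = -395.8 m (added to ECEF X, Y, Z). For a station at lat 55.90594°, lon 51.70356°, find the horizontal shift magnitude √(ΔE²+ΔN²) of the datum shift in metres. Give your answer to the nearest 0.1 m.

At φ = 55.90594°, λ = 51.70356°: sin φ = 0.828118, cos φ = 0.560553, sin λ = 0.784815, cos λ = 0.619730.
ΔE = −sin λ·ΔX + cos λ·ΔY = −(0.784815)·(399.2) + (0.619730)·(-328.3) = -516.76 m.
ΔN = −sin φ cos λ·ΔX − sin φ sin λ·ΔY + cos φ·ΔZ = −(0.828118)(0.619730)(399.2) − (0.828118)(0.784815)(-328.3) + (0.560553)(-395.8) = -213.37 m.
Horizontal magnitude = √(ΔE² + ΔN²) = √((-516.76)² + (-213.37)²) = 559.07 m.

559.1 m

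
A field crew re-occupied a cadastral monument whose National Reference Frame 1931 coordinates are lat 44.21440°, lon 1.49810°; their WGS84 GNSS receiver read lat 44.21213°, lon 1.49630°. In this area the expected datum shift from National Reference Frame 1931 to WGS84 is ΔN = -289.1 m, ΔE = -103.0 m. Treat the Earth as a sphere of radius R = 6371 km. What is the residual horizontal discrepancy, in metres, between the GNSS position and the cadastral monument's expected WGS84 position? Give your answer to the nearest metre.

55 m

Observed coordinate differences: Δφ = -0.00227°, Δλ = -0.00180°.
Converting to metres (1° lat = 111195 m, cos φ = 0.716735): observed ΔN = -252.4 m, observed ΔE = -143.5 m.
Subtracting the expected shift leaves a residual of -252.4 − (-289.1) = 36.7 m north and -143.5 − (-103.0) = -40.5 m east.
Residual distance = √(36.7² + (-40.5)²) = 54.6 m.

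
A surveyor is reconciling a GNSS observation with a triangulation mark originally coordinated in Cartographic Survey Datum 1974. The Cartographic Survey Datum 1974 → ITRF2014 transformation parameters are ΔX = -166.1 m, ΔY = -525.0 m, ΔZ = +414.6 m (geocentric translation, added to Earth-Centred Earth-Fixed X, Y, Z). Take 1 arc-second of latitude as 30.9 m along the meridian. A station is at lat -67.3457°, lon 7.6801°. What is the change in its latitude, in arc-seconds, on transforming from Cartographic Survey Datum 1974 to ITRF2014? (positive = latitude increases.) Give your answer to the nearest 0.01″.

Δφ = -1.84″

sin φ = -0.922846, cos φ = 0.385170, sin λ = 0.133642, cos λ = 0.991030.
North component: ΔN = −sin φ cos λ·ΔX − sin φ sin λ·ΔY + cos φ·ΔZ = −(-0.922846)(0.991030)(-166.1) − (-0.922846)(0.133642)(-525.0) + (0.385170)(414.6) = -56.97 m.
1° of latitude spans 3600 × 30.90 = 111240 m, so Δφ = -56.97 / 111240 × 3600 = -1.844″.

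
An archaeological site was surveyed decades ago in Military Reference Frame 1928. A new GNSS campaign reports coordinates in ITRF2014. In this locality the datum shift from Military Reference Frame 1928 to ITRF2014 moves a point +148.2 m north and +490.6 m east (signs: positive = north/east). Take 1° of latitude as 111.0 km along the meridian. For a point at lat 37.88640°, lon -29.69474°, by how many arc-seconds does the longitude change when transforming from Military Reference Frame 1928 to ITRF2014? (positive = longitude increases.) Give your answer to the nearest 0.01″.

At latitude 37.88640°, cos φ = 0.789230.
1° of longitude at this latitude = 111.0 × cos φ = 87.60 km, so Δλ = 490.6 / 87604.5 = 0.0056002° = 20.161″.

Δλ = 20.16″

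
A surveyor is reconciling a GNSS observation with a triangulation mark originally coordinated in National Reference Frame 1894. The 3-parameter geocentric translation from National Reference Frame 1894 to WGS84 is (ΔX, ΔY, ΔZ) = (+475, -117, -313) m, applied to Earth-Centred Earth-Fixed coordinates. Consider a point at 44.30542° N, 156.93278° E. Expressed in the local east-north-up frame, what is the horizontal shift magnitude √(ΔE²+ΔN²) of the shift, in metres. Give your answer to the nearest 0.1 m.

At φ = 44.30542°, λ = 156.93278°: sin φ = 0.698483, cos φ = 0.715627, sin λ = 0.391811, cos λ = -0.920046.
ΔE = −sin λ·ΔX + cos λ·ΔY = −(0.391811)·(475) + (-0.920046)·(-117) = -78.46 m.
ΔN = −sin φ cos λ·ΔX − sin φ sin λ·ΔY + cos φ·ΔZ = −(0.698483)(-0.920046)(475) − (0.698483)(0.391811)(-117) + (0.715627)(-313) = 113.28 m.
Horizontal magnitude = √(ΔE² + ΔN²) = √((-78.46)² + 113.28²) = 137.80 m.

137.8 m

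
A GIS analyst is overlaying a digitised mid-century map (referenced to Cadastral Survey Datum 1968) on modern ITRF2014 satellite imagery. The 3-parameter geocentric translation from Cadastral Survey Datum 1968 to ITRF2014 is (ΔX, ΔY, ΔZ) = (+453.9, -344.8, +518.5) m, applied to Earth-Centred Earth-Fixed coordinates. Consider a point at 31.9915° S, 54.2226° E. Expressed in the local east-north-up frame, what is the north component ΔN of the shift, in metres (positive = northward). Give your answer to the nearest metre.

The local north axis is (−sin φ cos λ, −sin φ sin λ, cos φ), giving ΔN = 140.590 − 148.201 + 439.754 = 432.14 m.

ΔN = 432 m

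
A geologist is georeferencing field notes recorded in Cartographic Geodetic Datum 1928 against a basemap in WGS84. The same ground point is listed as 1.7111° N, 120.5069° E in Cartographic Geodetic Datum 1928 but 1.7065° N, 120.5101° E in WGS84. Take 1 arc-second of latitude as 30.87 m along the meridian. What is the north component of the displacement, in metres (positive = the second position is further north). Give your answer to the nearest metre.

ΔN = -511 m

Δφ = 1.7065° − 1.7111° = -0.0046°; Δλ = 120.5101° − 120.5069° = +0.0032°.
1° of latitude = 3600 × 30.87 = 111132 m.
ΔN = Δφ × 111132 = -511.2 m; ΔE = Δλ × 111132 × cos(1.7111°) = +0.0032 × 111132 × 0.999554 = 355.5 m.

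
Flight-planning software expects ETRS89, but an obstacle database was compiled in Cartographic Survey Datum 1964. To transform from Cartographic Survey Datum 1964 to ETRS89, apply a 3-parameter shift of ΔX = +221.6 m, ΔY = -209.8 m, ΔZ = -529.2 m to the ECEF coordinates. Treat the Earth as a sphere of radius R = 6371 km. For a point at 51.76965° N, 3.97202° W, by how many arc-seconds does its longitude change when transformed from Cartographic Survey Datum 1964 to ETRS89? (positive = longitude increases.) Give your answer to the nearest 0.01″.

Δλ = -10.15″

sin φ = 0.785529, cos φ = 0.618825, sin λ = -0.069269, cos λ = 0.997598.
East component: ΔE = −sin λ·ΔX + cos λ·ΔY = −(-0.069269)(221.6) + (0.997598)(-209.8) = -193.95 m.
1° of latitude spans πR/180 = 111195 m; at latitude φ, 1° of longitude spans that × cos φ = 68810.2 m, so Δλ = -193.95 / 68810.2 × 3600 = -10.147″.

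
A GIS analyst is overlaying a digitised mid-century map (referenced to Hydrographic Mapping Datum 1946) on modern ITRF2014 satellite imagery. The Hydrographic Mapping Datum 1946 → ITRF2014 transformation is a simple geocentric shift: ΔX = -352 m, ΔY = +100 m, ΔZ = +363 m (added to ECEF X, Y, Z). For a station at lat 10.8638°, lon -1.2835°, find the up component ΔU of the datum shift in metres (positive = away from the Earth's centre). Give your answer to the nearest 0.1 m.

ΔU = -279.4 m

At φ = 10.8638°, λ = -1.2835°: sin φ = 0.188475, cos φ = 0.982078, sin λ = -0.022399, cos λ = 0.999749.
ΔU = cos φ cos λ·ΔX + cos φ sin λ·ΔY + sin φ·ΔZ = (0.982078)(0.999749)(-352) + (0.982078)(-0.022399)(100) + (0.188475)(363) = -279.39 m.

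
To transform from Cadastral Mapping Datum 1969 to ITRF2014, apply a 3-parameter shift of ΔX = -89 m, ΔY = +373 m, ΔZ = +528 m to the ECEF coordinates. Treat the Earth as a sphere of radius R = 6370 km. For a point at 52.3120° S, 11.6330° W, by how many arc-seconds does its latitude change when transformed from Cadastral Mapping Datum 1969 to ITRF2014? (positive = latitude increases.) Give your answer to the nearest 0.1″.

Δφ = 6.3″

sin φ = -0.791352, cos φ = 0.611361, sin λ = -0.201642, cos λ = 0.979459.
North component: ΔN = −sin φ cos λ·ΔX − sin φ sin λ·ΔY + cos φ·ΔZ = −(-0.791352)(0.979459)(-89) − (-0.791352)(-0.201642)(373) + (0.611361)(528) = 194.30 m.
1° of latitude spans πR/180 = 111177 m, so Δφ = 194.30 / 111177 × 3600 = 6.291″.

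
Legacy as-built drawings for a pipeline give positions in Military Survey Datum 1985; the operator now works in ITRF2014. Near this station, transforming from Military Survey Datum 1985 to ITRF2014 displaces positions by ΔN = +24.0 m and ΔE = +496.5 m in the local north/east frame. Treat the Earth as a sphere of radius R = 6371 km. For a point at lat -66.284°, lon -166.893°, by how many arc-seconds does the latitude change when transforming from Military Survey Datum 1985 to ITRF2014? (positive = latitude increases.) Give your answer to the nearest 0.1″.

On a sphere of radius R, 1 rad of latitude = R, so Δφ = ΔN / R = 24.0 / 6371000 = 3.7671e-06 rad = 0.777″.

Δφ = 0.8″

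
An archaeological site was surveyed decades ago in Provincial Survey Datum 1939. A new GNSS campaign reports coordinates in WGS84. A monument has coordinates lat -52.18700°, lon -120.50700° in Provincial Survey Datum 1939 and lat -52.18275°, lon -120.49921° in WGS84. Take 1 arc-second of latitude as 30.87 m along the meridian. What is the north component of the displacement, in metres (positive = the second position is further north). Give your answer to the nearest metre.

ΔN = 472 m

Δφ = -52.18275° − -52.18700° = +0.00425°; Δλ = -120.49921° − -120.50700° = +0.00779°.
1° of latitude = 3600 × 30.87 = 111132 m.
ΔN = Δφ × 111132 = 472.3 m; ΔE = Δλ × 111132 × cos(-52.18700°) = +0.00779 × 111132 × 0.613086 = 530.8 m.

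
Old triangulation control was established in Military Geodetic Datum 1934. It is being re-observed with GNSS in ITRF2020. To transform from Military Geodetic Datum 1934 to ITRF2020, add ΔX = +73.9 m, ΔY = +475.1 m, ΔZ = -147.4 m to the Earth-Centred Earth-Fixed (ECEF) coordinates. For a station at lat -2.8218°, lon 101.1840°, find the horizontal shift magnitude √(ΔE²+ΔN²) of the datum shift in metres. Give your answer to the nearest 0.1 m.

206.7 m

At φ = -2.8218°, λ = 101.1840°: sin φ = -0.049230, cos φ = 0.998787, sin λ = 0.981009, cos λ = -0.193960.
ΔE = −sin λ·ΔX + cos λ·ΔY = −(0.981009)·(73.9) + (-0.193960)·(475.1) = -164.65 m.
ΔN = −sin φ cos λ·ΔX − sin φ sin λ·ΔY + cos φ·ΔZ = −(-0.049230)(-0.193960)(73.9) − (-0.049230)(0.981009)(475.1) + (0.998787)(-147.4) = -124.98 m.
Horizontal magnitude = √(ΔE² + ΔN²) = √((-164.65)² + (-124.98)²) = 206.71 m.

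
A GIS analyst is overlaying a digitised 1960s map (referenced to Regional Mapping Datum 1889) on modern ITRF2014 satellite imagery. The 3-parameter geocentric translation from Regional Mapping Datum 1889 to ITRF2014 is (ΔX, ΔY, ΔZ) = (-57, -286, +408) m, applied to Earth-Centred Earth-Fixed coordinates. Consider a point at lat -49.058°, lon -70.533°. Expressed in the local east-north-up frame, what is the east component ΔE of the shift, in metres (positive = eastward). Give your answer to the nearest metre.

ΔE = -149 m

At φ = -49.058°, λ = -70.533°: sin φ = -0.755373, cos φ = 0.655295, sin λ = -0.942834, cos λ = 0.333264.
ΔE = −sin λ·ΔX + cos λ·ΔY = −(-0.942834)·(-57) + (0.333264)·(-286) = -149.05 m.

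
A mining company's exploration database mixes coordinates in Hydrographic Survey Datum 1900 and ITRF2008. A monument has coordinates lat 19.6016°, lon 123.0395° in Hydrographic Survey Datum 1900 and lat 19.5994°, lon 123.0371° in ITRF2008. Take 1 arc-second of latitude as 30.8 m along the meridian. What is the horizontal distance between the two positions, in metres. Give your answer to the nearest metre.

350 m

Δφ = 19.5994° − 19.6016° = -0.0022°; Δλ = 123.0371° − 123.0395° = -0.0024°.
1° of latitude = 3600 × 30.80 = 110880 m.
ΔN = Δφ × 110880 = -243.9 m; ΔE = Δλ × 110880 × cos(19.6016°) = -0.0024 × 110880 × 0.942048 = -250.7 m.
Distance = √(ΔE² + ΔN²) = √((-250.7)² + (-243.9)²) = 349.8 m.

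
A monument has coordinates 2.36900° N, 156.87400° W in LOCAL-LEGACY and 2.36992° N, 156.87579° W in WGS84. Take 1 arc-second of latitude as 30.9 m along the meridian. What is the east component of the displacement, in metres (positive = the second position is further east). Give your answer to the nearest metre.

ΔE = -199 m

Δφ = 2.36992° − 2.36900° = +0.00092°; Δλ = -156.87579° − -156.87400° = -0.00179°.
1° of latitude = 3600 × 30.90 = 111240 m.
ΔN = Δφ × 111240 = 102.3 m; ΔE = Δλ × 111240 × cos(2.36900°) = -0.00179 × 111240 × 0.999145 = -198.9 m.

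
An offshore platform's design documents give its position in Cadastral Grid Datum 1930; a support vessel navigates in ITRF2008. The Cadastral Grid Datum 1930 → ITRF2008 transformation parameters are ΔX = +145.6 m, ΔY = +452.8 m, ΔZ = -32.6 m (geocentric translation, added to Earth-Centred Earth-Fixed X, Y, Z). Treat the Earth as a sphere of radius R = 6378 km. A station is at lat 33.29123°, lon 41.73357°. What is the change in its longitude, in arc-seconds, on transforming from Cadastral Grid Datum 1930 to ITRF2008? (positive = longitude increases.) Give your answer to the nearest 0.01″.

sin φ = 0.548895, cos φ = 0.835891, sin λ = 0.665668, cos λ = 0.746248.
East component: ΔE = −sin λ·ΔX + cos λ·ΔY = −(0.665668)(145.6) + (0.746248)(452.8) = 240.98 m.
1° of latitude spans πR/180 = 111317 m; at latitude φ, 1° of longitude spans that × cos φ = 93049.0 m, so Δλ = 240.98 / 93049.0 × 3600 = 9.323″.

Δλ = 9.32″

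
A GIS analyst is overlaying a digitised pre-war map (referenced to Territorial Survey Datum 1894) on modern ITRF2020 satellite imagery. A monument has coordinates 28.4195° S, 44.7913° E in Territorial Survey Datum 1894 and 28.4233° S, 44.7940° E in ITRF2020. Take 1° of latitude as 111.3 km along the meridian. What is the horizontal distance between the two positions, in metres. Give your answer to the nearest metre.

Δφ = -28.4233° − -28.4195° = -0.0038°; Δλ = 44.7940° − 44.7913° = +0.0027°.
ΔN = Δφ × 111300 = -422.9 m; ΔE = Δλ × 111300 × cos(-28.4195°) = +0.0027 × 111300 × 0.879487 = 264.3 m.
Distance = √(ΔE² + ΔN²) = √(264.3² + (-422.9)²) = 498.7 m.

499 m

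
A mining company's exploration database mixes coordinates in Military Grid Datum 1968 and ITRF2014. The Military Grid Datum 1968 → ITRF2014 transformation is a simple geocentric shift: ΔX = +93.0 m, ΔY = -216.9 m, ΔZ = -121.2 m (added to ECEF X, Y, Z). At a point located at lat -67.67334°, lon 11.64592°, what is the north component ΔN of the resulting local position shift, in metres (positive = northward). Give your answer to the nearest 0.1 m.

The local north axis is (−sin φ cos λ, −sin φ sin λ, cos φ), giving ΔN = 84.257 − 40.502 − 46.042 = -2.29 m.

ΔN = -2.3 m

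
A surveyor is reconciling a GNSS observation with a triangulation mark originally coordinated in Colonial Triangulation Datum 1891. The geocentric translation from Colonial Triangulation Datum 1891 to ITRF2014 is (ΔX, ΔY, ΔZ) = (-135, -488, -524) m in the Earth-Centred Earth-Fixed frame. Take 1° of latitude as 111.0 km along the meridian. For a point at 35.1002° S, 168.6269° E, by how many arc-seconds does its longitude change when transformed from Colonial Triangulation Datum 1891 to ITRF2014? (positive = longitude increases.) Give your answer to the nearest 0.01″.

sin φ = -0.575008, cos φ = 0.818148, sin λ = 0.197197, cos λ = -0.980364.
East component: ΔE = −sin λ·ΔX + cos λ·ΔY = −(0.197197)(-135) + (-0.980364)(-488) = 505.04 m.
1° of latitude spans 111000 m; at latitude φ, 1° of longitude spans that × cos φ = 90814.4 m, so Δλ = 505.04 / 90814.4 × 3600 = 20.020″.

Δλ = 20.02″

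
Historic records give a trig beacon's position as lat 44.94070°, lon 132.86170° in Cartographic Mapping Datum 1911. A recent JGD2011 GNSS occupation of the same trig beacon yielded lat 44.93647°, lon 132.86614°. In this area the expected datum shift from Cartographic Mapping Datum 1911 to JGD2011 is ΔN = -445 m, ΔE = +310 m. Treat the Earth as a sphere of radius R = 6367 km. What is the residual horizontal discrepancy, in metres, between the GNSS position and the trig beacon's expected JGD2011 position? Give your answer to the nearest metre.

Observed coordinate differences: Δφ = -0.00423°, Δλ = +0.00444°.
Converting to metres (1° lat = 111125 m, cos φ = 0.707838): observed ΔN = -470.1 m, observed ΔE = 349.2 m.
Subtracting the expected shift leaves a residual of -470.1 − (-445) = -25.1 m north and 349.2 − (310) = 39.2 m east.
Residual distance = √((-25.1)² + 39.2²) = 46.6 m.

47 m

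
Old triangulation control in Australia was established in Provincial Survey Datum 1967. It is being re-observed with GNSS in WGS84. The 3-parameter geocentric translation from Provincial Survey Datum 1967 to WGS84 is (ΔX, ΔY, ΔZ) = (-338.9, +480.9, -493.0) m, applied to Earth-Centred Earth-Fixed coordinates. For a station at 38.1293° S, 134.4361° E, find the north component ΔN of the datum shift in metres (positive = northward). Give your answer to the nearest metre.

ΔN = -29 m

At φ = -38.1293°, λ = 134.4361°: sin φ = -0.617438, cos φ = 0.786619, sin λ = 0.714032, cos λ = -0.700113.
ΔN = −sin φ cos λ·ΔX − sin φ sin λ·ΔY + cos φ·ΔZ = −(-0.617438)(-0.700113)(-338.9) − (-0.617438)(0.714032)(480.9) + (0.786619)(-493.0) = -29.29 m.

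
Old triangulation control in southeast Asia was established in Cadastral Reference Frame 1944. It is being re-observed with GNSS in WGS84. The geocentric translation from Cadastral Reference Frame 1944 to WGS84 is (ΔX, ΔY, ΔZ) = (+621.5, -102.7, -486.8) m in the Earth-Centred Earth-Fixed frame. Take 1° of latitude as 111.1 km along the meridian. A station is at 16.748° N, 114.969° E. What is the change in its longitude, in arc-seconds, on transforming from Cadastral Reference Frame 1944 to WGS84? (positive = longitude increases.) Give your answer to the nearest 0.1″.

Δλ = -17.6″

sin φ = 0.288163, cos φ = 0.957581, sin λ = 0.906536, cos λ = -0.422128.
East component: ΔE = −sin λ·ΔX + cos λ·ΔY = −(0.906536)(621.5) + (-0.422128)(-102.7) = -520.06 m.
1° of latitude spans 111100 m; at latitude φ, 1° of longitude spans that × cos φ = 106387.3 m, so Δλ = -520.06 / 106387.3 × 3600 = -17.598″.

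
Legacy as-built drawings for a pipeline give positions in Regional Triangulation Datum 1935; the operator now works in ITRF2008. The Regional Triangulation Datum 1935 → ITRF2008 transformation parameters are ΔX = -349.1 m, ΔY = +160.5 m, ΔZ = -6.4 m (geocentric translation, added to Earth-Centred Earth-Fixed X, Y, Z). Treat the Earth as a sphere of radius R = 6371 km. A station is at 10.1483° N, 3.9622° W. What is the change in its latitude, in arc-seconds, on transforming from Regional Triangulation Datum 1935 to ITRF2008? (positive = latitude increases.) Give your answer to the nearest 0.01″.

sin φ = 0.176197, cos φ = 0.984355, sin λ = -0.069098, cos λ = 0.997610.
North component: ΔN = −sin φ cos λ·ΔX − sin φ sin λ·ΔY + cos φ·ΔZ = −(0.176197)(0.997610)(-349.1) − (0.176197)(-0.069098)(160.5) + (0.984355)(-6.4) = 57.02 m.
1° of latitude spans πR/180 = 111195 m, so Δφ = 57.02 / 111195 × 3600 = 1.846″.

Δφ = 1.85″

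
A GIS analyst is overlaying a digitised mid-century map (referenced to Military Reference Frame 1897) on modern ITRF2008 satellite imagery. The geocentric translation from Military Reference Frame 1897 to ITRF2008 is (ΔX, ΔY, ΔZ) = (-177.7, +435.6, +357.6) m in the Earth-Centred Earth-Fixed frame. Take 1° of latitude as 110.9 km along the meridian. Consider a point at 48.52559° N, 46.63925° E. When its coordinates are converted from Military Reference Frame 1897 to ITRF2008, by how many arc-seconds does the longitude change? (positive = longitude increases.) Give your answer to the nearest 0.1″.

sin φ = 0.749252, cos φ = 0.662285, sin λ = 0.727045, cos λ = 0.686590.
East component: ΔE = −sin λ·ΔX + cos λ·ΔY = −(0.727045)(-177.7) + (0.686590)(435.6) = 428.27 m.
1° of latitude spans 110900 m; at latitude φ, 1° of longitude spans that × cos φ = 73447.5 m, so Δλ = 428.27 / 73447.5 × 3600 = 20.992″.

Δλ = 21.0″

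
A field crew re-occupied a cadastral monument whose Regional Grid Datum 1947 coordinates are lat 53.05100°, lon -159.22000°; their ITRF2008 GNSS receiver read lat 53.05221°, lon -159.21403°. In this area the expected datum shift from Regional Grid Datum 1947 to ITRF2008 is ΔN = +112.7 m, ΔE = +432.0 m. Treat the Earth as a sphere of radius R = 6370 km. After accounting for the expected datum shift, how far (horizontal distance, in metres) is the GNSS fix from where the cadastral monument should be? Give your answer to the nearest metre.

Observed coordinate differences: Δφ = +0.00121°, Δλ = +0.00597°.
Converting to metres (1° lat = 111177 m, cos φ = 0.601104): observed ΔN = 134.5 m, observed ΔE = 399.0 m.
Subtracting the expected shift leaves a residual of 134.5 − (112.7) = 21.8 m north and 399.0 − (432.0) = -33.0 m east.
Residual distance = √(21.8² + (-33.0)²) = 39.6 m.

40 m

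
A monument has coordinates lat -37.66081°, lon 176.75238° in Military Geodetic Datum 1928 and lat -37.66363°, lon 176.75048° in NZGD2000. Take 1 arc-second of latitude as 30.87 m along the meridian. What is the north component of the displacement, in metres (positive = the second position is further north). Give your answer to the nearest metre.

Δφ = -37.66363° − -37.66081° = -0.00282°; Δλ = 176.75048° − 176.75238° = -0.00190°.
1° of latitude = 3600 × 30.87 = 111132 m.
ΔN = Δφ × 111132 = -313.4 m; ΔE = Δλ × 111132 × cos(-37.66081°) = -0.00190 × 111132 × 0.791642 = -167.2 m.

ΔN = -313 m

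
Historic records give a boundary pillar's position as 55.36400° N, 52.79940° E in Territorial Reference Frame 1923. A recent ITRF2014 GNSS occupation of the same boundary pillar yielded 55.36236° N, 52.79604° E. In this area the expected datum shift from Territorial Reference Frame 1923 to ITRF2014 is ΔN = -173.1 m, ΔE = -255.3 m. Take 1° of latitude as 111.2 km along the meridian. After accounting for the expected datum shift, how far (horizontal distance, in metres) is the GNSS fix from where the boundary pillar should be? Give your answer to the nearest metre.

44 m

Observed coordinate differences: Δφ = -0.00164°, Δλ = -0.00336°.
Converting to metres (1° lat = 111200 m, cos φ = 0.568361): observed ΔN = -182.4 m, observed ΔE = -212.4 m.
Subtracting the expected shift leaves a residual of -182.4 − (-173.1) = -9.3 m north and -212.4 − (-255.3) = 42.9 m east.
Residual distance = √((-9.3)² + 42.9²) = 43.9 m.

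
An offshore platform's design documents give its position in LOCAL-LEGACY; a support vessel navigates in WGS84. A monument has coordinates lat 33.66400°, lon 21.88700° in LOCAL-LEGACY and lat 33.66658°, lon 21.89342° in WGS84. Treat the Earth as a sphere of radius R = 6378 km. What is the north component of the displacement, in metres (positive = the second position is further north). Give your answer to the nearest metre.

ΔN = 287 m

Δφ = 33.66658° − 33.66400° = +0.00258°; Δλ = 21.89342° − 21.88700° = +0.00642°.
1° along a meridian = πR/180 = 111317 m.
ΔN = Δφ × 111317 = 287.2 m; ΔE = Δλ × 111317 × cos(33.66400°) = +0.00642 × 111317 × 0.832303 = 594.8 m.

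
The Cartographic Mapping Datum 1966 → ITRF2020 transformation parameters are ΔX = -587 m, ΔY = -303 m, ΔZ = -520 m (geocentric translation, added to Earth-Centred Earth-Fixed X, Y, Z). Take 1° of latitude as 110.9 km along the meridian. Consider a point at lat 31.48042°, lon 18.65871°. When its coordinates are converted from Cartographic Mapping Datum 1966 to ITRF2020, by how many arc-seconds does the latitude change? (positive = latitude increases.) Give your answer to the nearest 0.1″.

Δφ = -3.3″

sin φ = 0.522207, cos φ = 0.852819, sin λ = 0.319930, cos λ = 0.947441.
North component: ΔN = −sin φ cos λ·ΔX − sin φ sin λ·ΔY + cos φ·ΔZ = −(0.522207)(0.947441)(-587) − (0.522207)(0.319930)(-303) + (0.852819)(-520) = -102.42 m.
1° of latitude spans 110900 m, so Δφ = -102.42 / 110900 × 3600 = -3.325″.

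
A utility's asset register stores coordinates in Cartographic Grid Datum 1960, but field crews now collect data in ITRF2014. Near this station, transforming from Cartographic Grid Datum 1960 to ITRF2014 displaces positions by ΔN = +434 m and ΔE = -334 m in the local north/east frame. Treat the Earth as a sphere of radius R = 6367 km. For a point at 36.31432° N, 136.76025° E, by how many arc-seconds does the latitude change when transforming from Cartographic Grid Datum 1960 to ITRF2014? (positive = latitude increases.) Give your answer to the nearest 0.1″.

On a sphere of radius R, 1 rad of latitude = R, so Δφ = ΔN / R = 434.0 / 6367000 = 6.8164e-05 rad = 14.060″.

Δφ = 14.1″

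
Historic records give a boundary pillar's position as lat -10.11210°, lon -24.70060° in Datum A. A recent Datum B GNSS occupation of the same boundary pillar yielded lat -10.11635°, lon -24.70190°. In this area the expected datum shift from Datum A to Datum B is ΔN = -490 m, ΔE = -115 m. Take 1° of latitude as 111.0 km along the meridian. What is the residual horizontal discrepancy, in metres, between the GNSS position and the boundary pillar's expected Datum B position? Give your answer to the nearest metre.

33 m

Observed coordinate differences: Δφ = -0.00425°, Δλ = -0.00130°.
Converting to metres (1° lat = 111000 m, cos φ = 0.984466): observed ΔN = -471.8 m, observed ΔE = -142.1 m.
Subtracting the expected shift leaves a residual of -471.8 − (-490) = 18.2 m north and -142.1 − (-115) = -27.1 m east.
Residual distance = √(18.2² + (-27.1)²) = 32.6 m.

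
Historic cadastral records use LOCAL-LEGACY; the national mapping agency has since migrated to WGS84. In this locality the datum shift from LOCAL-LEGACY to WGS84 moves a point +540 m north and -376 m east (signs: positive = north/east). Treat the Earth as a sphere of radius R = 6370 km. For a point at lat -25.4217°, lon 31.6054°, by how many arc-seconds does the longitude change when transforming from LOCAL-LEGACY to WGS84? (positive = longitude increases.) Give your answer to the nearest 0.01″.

At latitude -25.4217°, cos φ = 0.903173.
One radian of longitude at latitude φ spans R cos φ, so Δλ = ΔE / (R cos φ) = -376.0 / (6370000 × 0.903173) = -6.5355e-05 rad = -13.480″.

Δλ = -13.48″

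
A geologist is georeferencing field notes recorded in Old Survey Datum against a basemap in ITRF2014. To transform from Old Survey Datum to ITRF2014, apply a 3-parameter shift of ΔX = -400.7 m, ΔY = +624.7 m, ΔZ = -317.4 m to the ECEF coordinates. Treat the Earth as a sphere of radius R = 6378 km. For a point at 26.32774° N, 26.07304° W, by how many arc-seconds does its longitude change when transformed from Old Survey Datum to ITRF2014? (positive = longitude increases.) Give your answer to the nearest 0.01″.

Δλ = 13.89″

sin φ = 0.443505, cos φ = 0.896272, sin λ = -0.439517, cos λ = 0.898234.
East component: ΔE = −sin λ·ΔX + cos λ·ΔY = −(-0.439517)(-400.7) + (0.898234)(624.7) = 385.01 m.
1° of latitude spans πR/180 = 111317 m; at latitude φ, 1° of longitude spans that × cos φ = 99770.4 m, so Δλ = 385.01 / 99770.4 × 3600 = 13.892″.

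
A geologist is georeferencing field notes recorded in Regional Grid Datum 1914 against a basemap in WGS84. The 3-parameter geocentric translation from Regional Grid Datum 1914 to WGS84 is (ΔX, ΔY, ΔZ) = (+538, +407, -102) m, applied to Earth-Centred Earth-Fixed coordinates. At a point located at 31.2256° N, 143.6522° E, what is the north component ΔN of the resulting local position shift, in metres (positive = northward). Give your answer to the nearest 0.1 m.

The local north axis is (−sin φ cos λ, −sin φ sin λ, cos φ), giving ΔN = 224.639 − 125.052 − 87.224 = 12.36 m.

ΔN = 12.4 m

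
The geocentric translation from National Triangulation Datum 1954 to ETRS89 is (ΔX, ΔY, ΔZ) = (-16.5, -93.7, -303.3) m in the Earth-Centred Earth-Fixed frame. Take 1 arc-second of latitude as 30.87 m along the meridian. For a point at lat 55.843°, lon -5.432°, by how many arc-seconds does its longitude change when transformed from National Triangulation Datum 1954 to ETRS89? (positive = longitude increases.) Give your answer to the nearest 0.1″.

Δλ = -5.5″

sin φ = 0.827502, cos φ = 0.561463, sin λ = -0.094664, cos λ = 0.995509.
East component: ΔE = −sin λ·ΔX + cos λ·ΔY = −(-0.094664)(-16.5) + (0.995509)(-93.7) = -94.84 m.
1° of latitude spans 3600 × 30.87 = 111132 m; at latitude φ, 1° of longitude spans that × cos φ = 62396.5 m, so Δλ = -94.84 / 62396.5 × 3600 = -5.472″.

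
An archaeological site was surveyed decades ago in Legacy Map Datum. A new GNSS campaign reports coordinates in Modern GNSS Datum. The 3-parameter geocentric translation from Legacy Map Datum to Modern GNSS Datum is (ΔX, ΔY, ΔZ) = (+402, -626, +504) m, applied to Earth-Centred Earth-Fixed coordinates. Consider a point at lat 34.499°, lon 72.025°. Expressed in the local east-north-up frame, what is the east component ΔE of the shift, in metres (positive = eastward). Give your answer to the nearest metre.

ΔE = -576 m

At φ = 34.499°, λ = 72.025°: sin φ = 0.566392, cos φ = 0.824136, sin λ = 0.951191, cos λ = 0.308602.
ΔE = −sin λ·ΔX + cos λ·ΔY = −(0.951191)·(402) + (0.308602)·(-626) = -575.56 m.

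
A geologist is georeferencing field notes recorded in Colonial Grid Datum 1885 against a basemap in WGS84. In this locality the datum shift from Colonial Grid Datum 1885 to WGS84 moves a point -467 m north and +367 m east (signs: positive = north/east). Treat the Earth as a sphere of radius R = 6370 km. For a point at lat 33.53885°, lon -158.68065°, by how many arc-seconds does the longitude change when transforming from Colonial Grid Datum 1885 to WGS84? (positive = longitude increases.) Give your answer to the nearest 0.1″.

Δλ = 14.3″

At latitude 33.53885°, cos φ = 0.833511.
One radian of longitude at latitude φ spans R cos φ, so Δλ = ΔE / (R cos φ) = 367.0 / (6370000 × 0.833511) = 6.9122e-05 rad = 14.257″.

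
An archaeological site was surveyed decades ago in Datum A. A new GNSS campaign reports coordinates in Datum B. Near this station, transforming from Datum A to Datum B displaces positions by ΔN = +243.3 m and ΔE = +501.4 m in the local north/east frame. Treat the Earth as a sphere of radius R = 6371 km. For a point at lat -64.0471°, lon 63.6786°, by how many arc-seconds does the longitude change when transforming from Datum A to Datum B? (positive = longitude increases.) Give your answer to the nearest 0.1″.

At latitude -64.0471°, cos φ = 0.437632.
One radian of longitude at latitude φ spans R cos φ, so Δλ = ΔE / (R cos φ) = 501.4 / (6371000 × 0.437632) = 1.7983e-04 rad = 37.093″.

Δλ = 37.1″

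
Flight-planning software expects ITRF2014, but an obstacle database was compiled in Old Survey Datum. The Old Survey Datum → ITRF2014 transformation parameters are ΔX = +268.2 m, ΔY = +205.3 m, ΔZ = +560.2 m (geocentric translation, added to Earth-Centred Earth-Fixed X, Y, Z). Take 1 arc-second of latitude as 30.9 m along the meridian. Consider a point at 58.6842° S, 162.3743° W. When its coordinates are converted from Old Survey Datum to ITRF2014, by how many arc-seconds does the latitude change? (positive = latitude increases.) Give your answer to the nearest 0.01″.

Δφ = 0.64″

sin φ = -0.854316, cos φ = 0.519755, sin λ = -0.302797, cos λ = -0.953055.
North component: ΔN = −sin φ cos λ·ΔX − sin φ sin λ·ΔY + cos φ·ΔZ = −(-0.854316)(-0.953055)(268.2) − (-0.854316)(-0.302797)(205.3) + (0.519755)(560.2) = 19.69 m.
1° of latitude spans 3600 × 30.90 = 111240 m, so Δφ = 19.69 / 111240 × 3600 = 0.637″.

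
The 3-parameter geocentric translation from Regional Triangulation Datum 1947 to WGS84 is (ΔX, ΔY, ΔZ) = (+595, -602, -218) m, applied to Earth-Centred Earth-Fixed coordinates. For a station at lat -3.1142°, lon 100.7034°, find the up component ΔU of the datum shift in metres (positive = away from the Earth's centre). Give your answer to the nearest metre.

The local up (radial) axis is (cos φ cos λ, cos φ sin λ, sin φ), giving ΔU = -110.343 − 590.653 + 11.843 = -689.15 m.

ΔU = -689 m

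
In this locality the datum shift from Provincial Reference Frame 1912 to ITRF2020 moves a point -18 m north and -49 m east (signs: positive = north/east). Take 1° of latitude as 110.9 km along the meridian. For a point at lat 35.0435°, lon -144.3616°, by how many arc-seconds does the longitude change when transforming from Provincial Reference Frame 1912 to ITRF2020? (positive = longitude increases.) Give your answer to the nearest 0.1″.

Δλ = -1.9″

At latitude 35.0435°, cos φ = 0.818716.
1° of longitude at this latitude = 110.9 × cos φ = 90.80 km, so Δλ = -49.0 / 90795.6 = -0.0005397° = -1.943″.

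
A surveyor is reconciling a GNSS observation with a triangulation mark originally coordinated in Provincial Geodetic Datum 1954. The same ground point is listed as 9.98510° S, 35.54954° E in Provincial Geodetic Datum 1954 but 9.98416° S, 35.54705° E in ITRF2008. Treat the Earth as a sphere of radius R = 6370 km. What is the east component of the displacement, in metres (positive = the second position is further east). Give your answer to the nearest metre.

ΔE = -273 m

Δφ = -9.98416° − -9.98510° = +0.00094°; Δλ = 35.54705° − 35.54954° = -0.00249°.
1° along a meridian = πR/180 = 111177 m.
ΔN = Δφ × 111177 = 104.5 m; ΔE = Δλ × 111177 × cos(-9.98510°) = -0.00249 × 111177 × 0.984853 = -272.6 m.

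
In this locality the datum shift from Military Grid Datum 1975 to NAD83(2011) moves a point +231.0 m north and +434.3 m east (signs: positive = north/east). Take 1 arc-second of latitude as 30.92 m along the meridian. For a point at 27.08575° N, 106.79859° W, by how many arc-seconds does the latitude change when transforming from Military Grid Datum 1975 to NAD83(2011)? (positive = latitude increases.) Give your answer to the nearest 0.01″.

1″ of latitude = 30.92 m, so Δφ = 231.0 / 30.92 = 7.471″.

Δφ = 7.47″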